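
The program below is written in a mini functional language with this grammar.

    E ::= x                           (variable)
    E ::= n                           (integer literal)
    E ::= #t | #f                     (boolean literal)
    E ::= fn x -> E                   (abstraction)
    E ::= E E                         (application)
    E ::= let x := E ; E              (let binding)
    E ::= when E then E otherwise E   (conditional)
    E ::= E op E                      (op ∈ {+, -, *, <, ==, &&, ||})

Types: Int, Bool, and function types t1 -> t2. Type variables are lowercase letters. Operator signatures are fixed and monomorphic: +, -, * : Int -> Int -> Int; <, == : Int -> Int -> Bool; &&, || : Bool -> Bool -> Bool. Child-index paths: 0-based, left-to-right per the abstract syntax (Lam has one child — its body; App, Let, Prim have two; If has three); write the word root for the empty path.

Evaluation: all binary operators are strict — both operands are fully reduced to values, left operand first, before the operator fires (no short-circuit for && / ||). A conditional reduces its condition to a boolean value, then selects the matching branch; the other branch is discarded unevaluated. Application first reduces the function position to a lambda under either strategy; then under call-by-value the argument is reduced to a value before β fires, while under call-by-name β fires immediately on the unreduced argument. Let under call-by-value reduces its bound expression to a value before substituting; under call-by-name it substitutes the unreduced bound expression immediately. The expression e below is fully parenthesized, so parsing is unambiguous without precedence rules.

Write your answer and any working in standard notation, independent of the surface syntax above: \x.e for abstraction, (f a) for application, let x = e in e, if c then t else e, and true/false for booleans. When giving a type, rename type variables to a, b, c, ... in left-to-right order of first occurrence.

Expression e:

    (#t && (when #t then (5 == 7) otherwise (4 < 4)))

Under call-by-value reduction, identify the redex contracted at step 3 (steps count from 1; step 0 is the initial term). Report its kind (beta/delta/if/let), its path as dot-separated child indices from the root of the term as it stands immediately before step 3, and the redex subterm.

Working:
step 0: (true && (if true then (5 == 7) else (4 < 4)))
step 1: [if@1] (true && (5 == 7))
step 2: [delta@1] (true && false)
step 3: [delta@root] false

Answer: delta at root : (true && false)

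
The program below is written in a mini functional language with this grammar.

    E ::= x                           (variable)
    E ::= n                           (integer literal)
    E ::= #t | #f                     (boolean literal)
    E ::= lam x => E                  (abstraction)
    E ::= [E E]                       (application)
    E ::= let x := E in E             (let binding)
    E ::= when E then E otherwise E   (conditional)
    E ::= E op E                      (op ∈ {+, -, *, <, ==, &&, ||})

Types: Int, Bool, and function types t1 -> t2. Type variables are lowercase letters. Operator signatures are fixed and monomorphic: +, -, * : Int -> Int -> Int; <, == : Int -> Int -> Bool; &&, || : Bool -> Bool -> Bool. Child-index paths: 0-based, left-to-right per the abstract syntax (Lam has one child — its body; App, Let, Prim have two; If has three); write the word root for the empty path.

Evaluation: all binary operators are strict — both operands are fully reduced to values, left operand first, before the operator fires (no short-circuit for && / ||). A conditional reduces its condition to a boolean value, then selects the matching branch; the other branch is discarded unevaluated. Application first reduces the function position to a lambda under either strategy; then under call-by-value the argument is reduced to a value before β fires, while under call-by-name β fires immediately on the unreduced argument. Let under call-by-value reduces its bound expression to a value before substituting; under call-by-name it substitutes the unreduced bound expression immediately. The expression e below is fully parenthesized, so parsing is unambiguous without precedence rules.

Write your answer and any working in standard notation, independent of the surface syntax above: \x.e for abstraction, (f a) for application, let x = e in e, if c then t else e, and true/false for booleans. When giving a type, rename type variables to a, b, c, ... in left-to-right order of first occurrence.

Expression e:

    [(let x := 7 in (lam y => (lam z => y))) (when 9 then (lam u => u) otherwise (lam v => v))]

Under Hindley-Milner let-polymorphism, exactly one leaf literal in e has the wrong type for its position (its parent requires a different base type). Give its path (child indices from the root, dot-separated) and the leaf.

Answer: 1.0 : 9

Working:
let x : Int
y : a
\z._ : b -> a
\y._ : a -> b -> a
  unify Int ~ Bool
  FAIL: mismatch Int ~ Bool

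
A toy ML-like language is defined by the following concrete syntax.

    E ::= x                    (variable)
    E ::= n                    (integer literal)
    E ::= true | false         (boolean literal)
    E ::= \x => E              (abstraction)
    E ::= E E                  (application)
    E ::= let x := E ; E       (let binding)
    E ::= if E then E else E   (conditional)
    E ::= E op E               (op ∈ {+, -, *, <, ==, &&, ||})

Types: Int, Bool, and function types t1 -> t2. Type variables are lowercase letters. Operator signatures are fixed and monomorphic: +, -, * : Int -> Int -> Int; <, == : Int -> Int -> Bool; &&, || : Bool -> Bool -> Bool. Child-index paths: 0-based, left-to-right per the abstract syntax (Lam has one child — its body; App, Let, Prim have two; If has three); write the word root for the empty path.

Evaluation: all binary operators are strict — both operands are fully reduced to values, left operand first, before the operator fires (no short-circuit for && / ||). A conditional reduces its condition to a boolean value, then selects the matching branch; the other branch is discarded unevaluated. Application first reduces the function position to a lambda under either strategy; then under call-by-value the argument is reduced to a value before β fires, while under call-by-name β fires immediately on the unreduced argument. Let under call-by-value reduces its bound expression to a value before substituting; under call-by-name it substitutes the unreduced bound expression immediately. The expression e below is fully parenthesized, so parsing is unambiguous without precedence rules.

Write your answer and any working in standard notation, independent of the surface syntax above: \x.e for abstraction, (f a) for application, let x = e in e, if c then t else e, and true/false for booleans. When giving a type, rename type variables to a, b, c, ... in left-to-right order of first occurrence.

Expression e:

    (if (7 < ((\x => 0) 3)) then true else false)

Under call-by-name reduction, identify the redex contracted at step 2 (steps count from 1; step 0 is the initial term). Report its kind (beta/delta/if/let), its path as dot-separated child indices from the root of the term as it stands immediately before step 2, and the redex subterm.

Answer: delta at 0 : (7 < 0)

Working:
step 0: (if (7 < ((\x.0) 3)) then true else false)
step 1: [beta@0.1] (if (7 < 0) then true else false)
step 2: [delta@0] (if false then true else false)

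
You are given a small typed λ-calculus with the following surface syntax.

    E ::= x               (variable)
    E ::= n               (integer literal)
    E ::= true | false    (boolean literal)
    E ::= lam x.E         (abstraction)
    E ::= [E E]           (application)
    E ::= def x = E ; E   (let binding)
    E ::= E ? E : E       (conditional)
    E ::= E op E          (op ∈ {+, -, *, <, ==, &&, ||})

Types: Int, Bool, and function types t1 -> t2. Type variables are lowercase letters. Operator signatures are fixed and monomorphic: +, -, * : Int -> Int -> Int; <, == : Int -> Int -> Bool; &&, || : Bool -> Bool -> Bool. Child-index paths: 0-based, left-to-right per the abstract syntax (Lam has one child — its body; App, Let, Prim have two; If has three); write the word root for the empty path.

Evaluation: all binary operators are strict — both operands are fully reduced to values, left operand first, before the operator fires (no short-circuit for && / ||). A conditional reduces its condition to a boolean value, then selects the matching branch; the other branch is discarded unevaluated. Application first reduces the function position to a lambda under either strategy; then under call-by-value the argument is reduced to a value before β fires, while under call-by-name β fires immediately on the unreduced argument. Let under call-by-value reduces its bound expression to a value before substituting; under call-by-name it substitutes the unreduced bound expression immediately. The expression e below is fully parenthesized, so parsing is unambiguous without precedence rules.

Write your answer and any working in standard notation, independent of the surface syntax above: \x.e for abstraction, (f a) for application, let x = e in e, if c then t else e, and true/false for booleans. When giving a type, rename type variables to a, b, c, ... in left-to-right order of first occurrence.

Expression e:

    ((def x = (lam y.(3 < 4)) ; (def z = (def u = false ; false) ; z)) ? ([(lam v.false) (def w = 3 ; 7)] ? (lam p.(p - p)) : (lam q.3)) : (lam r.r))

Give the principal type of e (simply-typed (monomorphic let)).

Derivation:
  unify Int ~ Int
  unify Int ~ Int
\y._ : a -> Bool
let x : a -> Bool
let u : Bool
let z : Bool
z : Bool
  unify Bool ~ Bool
\v._ : b -> Bool
let w : Int
  unify b -> Bool ~ Int -> c
  unify b ~ Int
  unify Bool ~ c
_ _ : Bool
  unify Bool ~ Bool
p : d
  unify d ~ Int
p : Int
  unify Int ~ Int
\p._ : Int -> Int
\q._ : e -> Int
  unify Int -> Int ~ e -> Int
  unify Int ~ e
  unify Int ~ Int
r : f
\r._ : f -> f
  unify Int -> Int ~ f -> f
  unify Int ~ f
  unify Int ~ Int

Answer: Int -> Int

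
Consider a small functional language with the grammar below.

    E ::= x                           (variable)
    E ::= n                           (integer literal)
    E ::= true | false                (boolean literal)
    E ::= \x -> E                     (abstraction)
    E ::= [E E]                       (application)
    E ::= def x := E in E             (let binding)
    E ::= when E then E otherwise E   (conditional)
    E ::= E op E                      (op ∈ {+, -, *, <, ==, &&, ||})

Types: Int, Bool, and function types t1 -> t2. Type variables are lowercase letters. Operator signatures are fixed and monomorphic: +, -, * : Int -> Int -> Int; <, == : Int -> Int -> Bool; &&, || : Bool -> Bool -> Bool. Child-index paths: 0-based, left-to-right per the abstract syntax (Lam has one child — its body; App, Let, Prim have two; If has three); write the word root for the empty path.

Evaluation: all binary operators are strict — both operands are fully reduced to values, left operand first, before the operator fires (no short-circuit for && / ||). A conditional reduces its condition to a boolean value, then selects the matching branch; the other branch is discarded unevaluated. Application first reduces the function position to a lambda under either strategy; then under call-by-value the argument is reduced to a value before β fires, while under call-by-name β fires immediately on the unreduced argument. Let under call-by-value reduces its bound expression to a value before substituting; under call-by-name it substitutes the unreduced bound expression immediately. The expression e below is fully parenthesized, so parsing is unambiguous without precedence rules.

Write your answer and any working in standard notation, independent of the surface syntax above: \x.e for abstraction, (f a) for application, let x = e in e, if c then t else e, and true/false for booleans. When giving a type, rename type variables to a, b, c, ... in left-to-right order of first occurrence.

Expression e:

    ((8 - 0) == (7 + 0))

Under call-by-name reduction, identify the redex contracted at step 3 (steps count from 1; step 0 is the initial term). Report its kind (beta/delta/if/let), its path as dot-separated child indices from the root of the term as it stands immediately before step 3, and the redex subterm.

Answer: delta at root : (8 == 7)

Working:
step 0: ((8 - 0) == (7 + 0))
step 1: [delta@0] (8 == (7 + 0))
step 2: [delta@1] (8 == 7)
step 3: [delta@root] false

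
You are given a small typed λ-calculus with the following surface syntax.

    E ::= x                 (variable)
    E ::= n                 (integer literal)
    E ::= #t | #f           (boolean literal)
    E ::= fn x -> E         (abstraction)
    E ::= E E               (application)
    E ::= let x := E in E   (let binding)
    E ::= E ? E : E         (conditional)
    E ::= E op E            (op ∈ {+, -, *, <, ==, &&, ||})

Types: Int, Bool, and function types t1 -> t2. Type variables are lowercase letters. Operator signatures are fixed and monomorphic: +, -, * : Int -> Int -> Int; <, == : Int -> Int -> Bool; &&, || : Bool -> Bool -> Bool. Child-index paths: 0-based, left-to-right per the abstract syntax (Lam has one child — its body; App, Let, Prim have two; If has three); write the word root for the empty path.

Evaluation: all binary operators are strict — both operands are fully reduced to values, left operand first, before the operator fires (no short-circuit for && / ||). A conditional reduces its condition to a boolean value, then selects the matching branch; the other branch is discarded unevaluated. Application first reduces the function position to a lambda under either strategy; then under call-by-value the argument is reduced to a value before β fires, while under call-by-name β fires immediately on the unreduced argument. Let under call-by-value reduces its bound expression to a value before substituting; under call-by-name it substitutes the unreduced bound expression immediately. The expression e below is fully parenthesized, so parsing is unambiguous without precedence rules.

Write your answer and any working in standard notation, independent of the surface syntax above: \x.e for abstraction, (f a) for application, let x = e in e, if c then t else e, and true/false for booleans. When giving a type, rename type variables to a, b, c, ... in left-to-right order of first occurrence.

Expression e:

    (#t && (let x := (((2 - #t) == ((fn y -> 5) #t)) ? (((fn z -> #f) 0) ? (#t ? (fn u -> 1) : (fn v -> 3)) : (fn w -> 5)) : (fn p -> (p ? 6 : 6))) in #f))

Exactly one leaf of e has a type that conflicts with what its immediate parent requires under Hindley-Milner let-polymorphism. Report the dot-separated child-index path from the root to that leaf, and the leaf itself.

Trace:
  unify Bool ~ Bool
  unify Int ~ Int
  unify Bool ~ Int
  FAIL: mismatch Bool ~ Int

Answer: 1.0.0.0.1 : true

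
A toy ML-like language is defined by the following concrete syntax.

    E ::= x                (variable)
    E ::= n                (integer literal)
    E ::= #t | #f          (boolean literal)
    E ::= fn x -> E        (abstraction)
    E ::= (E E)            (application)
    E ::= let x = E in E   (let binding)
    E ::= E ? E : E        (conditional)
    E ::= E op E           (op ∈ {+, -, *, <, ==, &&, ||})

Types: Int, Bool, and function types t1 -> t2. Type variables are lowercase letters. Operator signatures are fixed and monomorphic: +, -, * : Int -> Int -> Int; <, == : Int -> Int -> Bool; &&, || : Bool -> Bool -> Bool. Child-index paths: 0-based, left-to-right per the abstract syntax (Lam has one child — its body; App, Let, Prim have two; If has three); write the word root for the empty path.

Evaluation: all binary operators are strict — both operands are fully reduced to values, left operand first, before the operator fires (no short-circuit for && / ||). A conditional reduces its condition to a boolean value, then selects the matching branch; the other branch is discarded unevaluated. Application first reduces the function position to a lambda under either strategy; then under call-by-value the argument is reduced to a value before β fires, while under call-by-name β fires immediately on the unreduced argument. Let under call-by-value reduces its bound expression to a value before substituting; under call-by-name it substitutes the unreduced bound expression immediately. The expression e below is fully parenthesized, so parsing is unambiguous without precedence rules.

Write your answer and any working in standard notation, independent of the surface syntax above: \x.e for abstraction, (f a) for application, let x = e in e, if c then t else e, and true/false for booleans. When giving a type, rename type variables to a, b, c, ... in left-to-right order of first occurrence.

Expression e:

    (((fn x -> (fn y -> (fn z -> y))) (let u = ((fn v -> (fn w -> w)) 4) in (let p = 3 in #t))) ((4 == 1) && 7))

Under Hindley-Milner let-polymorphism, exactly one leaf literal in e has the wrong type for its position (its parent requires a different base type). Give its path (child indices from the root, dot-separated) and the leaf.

Trace:
y : b
\z._ : c -> b
\y._ : b -> c -> b
\x._ : a -> b -> c -> b
w : e
\w._ : e -> e
\v._ : d -> e -> e
  unify d -> e -> e ~ Int -> f
  unify d ~ Int
  unify e -> e ~ f
_ _ : e -> e
let u : forall. e -> e
let p : Int
  unify a -> b -> c -> b ~ Bool -> g
  unify a ~ Bool
  unify b -> c -> b ~ g
_ _ : b -> c -> b
  unify Int ~ Int
  unify Int ~ Int
  unify Bool ~ Bool
  unify Int ~ Bool
  FAIL: mismatch Int ~ Bool

Answer: 1.1 : 7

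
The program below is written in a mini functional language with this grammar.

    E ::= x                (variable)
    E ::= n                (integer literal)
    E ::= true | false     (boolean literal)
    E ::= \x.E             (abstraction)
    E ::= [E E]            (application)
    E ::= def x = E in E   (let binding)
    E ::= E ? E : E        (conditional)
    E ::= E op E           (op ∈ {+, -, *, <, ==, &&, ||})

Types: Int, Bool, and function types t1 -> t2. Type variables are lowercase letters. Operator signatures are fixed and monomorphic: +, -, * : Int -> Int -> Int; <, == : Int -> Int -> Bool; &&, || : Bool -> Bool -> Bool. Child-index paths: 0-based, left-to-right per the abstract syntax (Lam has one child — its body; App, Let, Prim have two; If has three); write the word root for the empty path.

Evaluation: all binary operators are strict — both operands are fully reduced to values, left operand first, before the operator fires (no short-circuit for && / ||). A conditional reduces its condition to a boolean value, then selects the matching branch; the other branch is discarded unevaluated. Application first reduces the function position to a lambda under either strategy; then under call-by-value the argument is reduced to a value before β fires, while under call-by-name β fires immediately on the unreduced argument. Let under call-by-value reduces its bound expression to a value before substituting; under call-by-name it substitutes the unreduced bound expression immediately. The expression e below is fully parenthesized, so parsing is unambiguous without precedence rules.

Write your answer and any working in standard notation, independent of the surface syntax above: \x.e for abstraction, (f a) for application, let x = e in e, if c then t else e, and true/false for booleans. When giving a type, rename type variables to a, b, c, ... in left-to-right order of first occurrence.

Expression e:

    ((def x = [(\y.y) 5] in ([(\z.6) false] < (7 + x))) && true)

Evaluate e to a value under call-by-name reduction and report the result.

Working:
step 0: ((let x = ((\y.y) 5) in (((\z.6) false) < (7 + x))) && true)
step 1: [let@0] ((((\z.6) false) < (7 + ((\y.y) 5))) && true)
step 2: [beta@0.0] ((6 < (7 + ((\y.y) 5))) && true)
step 3: [beta@0.1.1] ((6 < (7 + 5)) && true)
step 4: [delta@0.1] ((6 < 12) && true)
step 5: [delta@0] (true && true)
step 6: [delta@root] true

Answer: true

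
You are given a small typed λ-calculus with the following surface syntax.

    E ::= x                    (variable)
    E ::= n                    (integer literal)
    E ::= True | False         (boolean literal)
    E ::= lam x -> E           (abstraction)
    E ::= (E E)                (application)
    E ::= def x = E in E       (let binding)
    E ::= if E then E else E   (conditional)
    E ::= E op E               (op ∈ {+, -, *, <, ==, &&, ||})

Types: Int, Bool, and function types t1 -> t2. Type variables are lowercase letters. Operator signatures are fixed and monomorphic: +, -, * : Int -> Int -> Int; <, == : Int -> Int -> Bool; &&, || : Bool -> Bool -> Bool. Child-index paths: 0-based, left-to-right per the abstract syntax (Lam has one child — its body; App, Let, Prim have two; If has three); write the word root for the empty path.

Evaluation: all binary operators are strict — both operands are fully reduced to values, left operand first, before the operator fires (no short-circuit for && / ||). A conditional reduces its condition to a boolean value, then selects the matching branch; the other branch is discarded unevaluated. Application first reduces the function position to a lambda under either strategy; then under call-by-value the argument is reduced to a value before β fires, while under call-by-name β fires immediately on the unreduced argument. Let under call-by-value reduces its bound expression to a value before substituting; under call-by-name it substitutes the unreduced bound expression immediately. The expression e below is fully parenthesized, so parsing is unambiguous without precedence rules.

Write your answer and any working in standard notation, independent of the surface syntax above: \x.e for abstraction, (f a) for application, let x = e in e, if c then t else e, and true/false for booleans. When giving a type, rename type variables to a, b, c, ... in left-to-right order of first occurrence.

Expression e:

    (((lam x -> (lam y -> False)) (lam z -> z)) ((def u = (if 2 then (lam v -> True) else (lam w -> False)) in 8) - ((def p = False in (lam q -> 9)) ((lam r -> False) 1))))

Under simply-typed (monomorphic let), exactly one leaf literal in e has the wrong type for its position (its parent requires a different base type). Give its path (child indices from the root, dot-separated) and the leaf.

Working:
\y._ : b -> Bool
\x._ : a -> b -> Bool
z : c
\z._ : c -> c
  unify a -> b -> Bool ~ (c -> c) -> d
  unify a ~ c -> c
  unify b -> Bool ~ d
_ _ : b -> Bool
  unify Int ~ Bool
  FAIL: mismatch Int ~ Bool

Answer: 1.0.0.0 : 2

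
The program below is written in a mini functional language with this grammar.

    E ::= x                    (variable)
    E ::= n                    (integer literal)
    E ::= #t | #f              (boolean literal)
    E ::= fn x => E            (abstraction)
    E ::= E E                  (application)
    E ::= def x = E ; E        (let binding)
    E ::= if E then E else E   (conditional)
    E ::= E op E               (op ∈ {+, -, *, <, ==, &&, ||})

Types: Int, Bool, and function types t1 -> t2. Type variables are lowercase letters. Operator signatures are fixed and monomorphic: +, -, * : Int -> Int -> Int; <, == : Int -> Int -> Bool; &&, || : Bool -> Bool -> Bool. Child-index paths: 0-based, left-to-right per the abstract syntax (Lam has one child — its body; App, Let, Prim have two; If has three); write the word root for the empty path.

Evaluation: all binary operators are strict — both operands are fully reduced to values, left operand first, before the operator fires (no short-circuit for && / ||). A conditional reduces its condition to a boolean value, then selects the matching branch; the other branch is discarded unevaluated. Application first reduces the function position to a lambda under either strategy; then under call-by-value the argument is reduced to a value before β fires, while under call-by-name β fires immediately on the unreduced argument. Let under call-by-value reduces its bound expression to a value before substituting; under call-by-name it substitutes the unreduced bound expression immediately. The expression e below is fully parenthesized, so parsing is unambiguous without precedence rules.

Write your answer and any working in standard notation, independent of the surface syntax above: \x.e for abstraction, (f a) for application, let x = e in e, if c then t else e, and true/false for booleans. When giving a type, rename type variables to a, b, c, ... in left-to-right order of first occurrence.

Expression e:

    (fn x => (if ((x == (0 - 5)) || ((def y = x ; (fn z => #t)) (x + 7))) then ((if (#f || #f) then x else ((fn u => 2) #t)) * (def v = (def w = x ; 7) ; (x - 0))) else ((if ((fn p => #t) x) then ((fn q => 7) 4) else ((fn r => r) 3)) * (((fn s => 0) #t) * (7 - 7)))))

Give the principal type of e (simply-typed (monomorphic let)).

Working:
x : a
  unify a ~ Int
  unify Int ~ Int
  unify Int ~ Int
  unify Int ~ Int
  unify Bool ~ Bool
x : Int
let y : Int
\z._ : b -> Bool
x : Int
  unify Int ~ Int
  unify Int ~ Int
  unify b -> Bool ~ Int -> c
  unify b ~ Int
  unify Bool ~ c
_ _ : Bool
  unify Bool ~ Bool
  unify Bool ~ Bool
  unify Bool ~ Bool
  unify Bool ~ Bool
  unify Bool ~ Bool
x : Int
\u._ : d -> Int
  unify d -> Int ~ Bool -> e
  unify d ~ Bool
  unify Int ~ e
_ _ : Int
  unify Int ~ Int
  unify Int ~ Int
x : Int
let w : Int
let v : Int
x : Int
  unify Int ~ Int
  unify Int ~ Int
  unify Int ~ Int
\p._ : f -> Bool
x : Int
  unify f -> Bool ~ Int -> g
  unify f ~ Int
  unify Bool ~ g
_ _ : Bool
  unify Bool ~ Bool
\q._ : h -> Int
  unify h -> Int ~ Int -> i
  unify h ~ Int
  unify Int ~ i
_ _ : Int
r : j
\r._ : j -> j
  unify j -> j ~ Int -> k
  unify j ~ Int
  unify Int ~ k
_ _ : Int
  unify Int ~ Int
  unify Int ~ Int
\s._ : l -> Int
  unify l -> Int ~ Bool -> m
  unify l ~ Bool
  unify Int ~ m
_ _ : Int
  unify Int ~ Int
  unify Int ~ Int
  unify Int ~ Int
  unify Int ~ Int
  unify Int ~ Int
  unify Int ~ Int
\x._ : Int -> Int

Answer: Int -> Int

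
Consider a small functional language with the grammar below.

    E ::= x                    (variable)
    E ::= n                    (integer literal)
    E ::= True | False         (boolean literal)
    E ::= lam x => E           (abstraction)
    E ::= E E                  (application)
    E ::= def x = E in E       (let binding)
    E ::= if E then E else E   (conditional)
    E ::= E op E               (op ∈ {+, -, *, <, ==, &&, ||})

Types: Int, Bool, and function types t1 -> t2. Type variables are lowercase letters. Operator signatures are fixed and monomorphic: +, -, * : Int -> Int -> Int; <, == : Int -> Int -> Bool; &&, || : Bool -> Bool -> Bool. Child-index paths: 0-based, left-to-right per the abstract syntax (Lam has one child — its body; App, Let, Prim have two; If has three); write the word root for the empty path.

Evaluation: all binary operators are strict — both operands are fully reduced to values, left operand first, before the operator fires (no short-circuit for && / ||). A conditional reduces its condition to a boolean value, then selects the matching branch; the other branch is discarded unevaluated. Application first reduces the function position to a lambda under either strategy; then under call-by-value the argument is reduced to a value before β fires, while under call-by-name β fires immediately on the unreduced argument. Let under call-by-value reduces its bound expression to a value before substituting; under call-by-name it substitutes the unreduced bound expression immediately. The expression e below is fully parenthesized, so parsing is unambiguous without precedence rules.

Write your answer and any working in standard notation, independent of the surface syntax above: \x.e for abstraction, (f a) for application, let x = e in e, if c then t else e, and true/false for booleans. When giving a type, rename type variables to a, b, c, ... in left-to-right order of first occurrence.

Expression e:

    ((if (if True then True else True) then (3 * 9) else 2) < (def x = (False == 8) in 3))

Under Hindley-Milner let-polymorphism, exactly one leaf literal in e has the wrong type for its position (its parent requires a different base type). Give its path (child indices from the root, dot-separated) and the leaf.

Trace:
  unify Bool ~ Bool
  unify Bool ~ Bool
  unify Bool ~ Bool
  unify Int ~ Int
  unify Int ~ Int
  unify Int ~ Int
  unify Int ~ Int
  unify Bool ~ Int
  FAIL: mismatch Bool ~ Int

Answer: 1.0.0 : false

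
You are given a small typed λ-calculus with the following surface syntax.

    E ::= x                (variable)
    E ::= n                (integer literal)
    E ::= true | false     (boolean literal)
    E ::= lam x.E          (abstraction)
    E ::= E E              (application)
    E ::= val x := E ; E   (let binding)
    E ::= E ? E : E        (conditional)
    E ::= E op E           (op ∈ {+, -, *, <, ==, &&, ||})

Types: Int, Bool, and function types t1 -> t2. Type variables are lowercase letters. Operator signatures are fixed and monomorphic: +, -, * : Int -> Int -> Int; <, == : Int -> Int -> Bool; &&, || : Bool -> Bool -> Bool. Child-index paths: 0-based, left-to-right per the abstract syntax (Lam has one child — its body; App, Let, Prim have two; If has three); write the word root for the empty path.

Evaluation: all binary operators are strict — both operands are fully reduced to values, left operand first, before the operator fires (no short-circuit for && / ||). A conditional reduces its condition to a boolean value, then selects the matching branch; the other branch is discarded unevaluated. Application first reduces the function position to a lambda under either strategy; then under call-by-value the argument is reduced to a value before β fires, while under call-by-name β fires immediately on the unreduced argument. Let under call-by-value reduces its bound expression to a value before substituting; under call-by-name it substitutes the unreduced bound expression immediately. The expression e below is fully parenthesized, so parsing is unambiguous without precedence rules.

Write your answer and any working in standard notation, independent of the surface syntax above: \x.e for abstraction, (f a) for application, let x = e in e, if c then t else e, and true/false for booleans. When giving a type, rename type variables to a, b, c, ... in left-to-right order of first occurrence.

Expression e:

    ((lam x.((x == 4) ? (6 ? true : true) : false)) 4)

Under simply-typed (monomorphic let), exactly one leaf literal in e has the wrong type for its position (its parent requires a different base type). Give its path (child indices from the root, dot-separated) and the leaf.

Trace:
x : a
  unify a ~ Int
  unify Int ~ Int
  unify Bool ~ Bool
  unify Int ~ Bool
  FAIL: mismatch Int ~ Bool

Answer: 0.0.1.0 : 6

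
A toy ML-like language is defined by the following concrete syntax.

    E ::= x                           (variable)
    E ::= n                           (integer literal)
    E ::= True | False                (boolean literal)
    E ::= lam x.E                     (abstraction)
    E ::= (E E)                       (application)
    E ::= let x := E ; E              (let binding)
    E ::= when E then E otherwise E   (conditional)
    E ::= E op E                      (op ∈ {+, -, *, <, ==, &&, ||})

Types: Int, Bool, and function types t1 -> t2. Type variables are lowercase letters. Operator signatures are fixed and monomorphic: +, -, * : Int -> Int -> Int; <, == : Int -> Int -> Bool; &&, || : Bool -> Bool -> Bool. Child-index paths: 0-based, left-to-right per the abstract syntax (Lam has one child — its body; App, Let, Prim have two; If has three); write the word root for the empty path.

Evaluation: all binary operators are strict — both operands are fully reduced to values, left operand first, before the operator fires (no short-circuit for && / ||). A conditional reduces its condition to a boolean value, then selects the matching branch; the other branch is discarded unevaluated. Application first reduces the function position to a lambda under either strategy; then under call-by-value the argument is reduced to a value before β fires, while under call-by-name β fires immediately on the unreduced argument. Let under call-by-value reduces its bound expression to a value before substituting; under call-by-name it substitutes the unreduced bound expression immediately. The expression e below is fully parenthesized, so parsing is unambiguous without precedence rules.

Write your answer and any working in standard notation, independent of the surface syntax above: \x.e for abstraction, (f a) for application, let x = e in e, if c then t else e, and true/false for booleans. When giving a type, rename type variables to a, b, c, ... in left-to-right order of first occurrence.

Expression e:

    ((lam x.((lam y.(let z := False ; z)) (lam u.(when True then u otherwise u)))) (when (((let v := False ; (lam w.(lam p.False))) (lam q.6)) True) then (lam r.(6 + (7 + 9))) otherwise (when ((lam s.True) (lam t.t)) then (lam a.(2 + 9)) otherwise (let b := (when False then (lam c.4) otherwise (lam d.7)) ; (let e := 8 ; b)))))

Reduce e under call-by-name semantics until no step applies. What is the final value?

Working:
step 0: ((\x.((\y.(let z = false in z)) (\u.(if true then u else u)))) (if (((let v = false in (\w.(\p.false))) (\q.6)) true) then (\r.(6 + (7 + 9))) else (if ((\s.true) (\t.t)) then (\a.(2 + 9)) else (let b = (if false then (\c.4) else (\d.7)) in (let e = 8 in b)))))
step 1: [beta@root] ((\y.(let z = false in z)) (\u.(if true then u else u)))
step 2: [beta@root] (let z = false in z)
step 3: [let@root] false

Answer: false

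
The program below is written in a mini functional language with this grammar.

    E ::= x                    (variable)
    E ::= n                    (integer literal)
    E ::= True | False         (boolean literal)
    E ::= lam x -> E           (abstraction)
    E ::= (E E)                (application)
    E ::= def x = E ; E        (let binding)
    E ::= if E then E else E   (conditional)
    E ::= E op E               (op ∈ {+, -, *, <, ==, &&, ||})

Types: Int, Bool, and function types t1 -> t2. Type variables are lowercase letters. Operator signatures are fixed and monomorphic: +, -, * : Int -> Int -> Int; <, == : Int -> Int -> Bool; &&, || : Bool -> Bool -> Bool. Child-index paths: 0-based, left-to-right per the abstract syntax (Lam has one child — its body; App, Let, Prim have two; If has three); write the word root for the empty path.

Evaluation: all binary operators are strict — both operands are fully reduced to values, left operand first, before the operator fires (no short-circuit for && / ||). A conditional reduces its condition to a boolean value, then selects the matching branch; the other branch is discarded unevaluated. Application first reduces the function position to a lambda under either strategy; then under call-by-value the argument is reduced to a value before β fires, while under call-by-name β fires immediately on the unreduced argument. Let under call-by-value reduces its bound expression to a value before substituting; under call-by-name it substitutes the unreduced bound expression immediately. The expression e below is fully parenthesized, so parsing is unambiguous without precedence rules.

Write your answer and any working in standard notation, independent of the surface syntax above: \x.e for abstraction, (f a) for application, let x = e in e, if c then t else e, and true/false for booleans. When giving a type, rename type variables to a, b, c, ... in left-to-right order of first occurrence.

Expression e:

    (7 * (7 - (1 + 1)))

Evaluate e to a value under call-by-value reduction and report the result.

Answer: 35

Derivation:
step 0: (7 * (7 - (1 + 1)))
step 1: [delta@1.1] (7 * (7 - 2))
step 2: [delta@1] (7 * 5)
step 3: [delta@root] 35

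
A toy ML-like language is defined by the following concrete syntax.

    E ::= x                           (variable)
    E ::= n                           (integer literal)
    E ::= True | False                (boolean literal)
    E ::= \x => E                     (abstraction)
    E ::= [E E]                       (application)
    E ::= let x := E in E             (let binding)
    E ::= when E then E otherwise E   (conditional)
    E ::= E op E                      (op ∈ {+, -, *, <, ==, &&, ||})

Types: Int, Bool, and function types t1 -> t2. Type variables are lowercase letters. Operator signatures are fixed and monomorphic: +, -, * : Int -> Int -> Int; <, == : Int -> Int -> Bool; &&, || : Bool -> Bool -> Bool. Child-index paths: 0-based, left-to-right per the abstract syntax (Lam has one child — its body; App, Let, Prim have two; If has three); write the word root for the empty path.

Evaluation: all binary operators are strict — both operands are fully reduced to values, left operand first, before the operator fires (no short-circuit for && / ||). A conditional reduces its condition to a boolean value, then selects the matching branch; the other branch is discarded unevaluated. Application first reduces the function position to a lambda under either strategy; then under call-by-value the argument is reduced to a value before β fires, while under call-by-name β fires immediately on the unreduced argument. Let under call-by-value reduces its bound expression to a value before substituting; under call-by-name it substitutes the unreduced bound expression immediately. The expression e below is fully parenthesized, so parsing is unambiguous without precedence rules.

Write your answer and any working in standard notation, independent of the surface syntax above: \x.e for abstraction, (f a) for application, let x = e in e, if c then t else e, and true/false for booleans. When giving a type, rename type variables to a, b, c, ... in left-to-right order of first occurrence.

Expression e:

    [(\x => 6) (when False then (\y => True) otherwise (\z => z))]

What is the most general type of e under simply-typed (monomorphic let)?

Answer: Int

Derivation:
\x._ : a -> Int
  unify Bool ~ Bool
\y._ : b -> Bool
z : c
\z._ : c -> c
  unify b -> Bool ~ c -> c
  unify b ~ c
  unify Bool ~ c
  unify a -> Int ~ (Bool -> Bool) -> d
  unify a ~ Bool -> Bool
  unify Int ~ d
_ _ : Int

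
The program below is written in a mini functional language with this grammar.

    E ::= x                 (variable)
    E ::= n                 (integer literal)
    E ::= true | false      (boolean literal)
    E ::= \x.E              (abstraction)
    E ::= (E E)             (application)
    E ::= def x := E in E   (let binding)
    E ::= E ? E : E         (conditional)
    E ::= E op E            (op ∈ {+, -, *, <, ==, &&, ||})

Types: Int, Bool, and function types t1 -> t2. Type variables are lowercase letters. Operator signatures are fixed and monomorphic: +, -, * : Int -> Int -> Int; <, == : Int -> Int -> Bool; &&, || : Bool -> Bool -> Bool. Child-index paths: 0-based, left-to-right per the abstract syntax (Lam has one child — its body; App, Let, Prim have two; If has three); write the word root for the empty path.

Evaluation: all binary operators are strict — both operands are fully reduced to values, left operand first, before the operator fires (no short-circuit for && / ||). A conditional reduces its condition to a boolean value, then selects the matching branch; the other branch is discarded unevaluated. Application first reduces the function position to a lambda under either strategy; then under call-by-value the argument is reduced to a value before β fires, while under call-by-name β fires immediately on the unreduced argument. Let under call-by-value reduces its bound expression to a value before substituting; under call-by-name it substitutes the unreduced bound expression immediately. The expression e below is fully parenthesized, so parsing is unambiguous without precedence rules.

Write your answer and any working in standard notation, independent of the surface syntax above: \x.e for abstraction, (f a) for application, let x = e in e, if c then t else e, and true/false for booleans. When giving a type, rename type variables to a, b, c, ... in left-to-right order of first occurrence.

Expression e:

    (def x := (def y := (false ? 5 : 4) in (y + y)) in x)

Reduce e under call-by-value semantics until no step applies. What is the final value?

Answer: 8

Trace:
step 0: (let x = (let y = (if false then 5 else 4) in (y + y)) in x)
step 1: [if@0.0] (let x = (let y = 4 in (y + y)) in x)
step 2: [let@0] (let x = (4 + 4) in x)
step 3: [delta@0] (let x = 8 in x)
step 4: [let@root] 8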